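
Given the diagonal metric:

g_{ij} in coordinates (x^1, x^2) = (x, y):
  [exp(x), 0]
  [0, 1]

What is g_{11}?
With x^1 = x, x^2 = y, g_{11} = g_{xx} is the row-1, column-1 entry of the matrix.
g_{11} = exp(x)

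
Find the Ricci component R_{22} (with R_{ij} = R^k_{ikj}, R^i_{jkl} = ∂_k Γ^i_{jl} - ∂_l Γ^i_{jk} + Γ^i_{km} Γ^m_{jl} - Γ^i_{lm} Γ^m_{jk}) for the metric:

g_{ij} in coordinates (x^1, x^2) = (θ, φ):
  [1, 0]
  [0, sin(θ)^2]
Non-zero Christoffel symbols (Γ^k_{ij} = Γ^k_{ji}):
Γ^θ_{φ φ} = -sin(2*θ)/2
Γ^φ_{θ φ} = 1/tan(θ)
R^θ_{φ θ φ} = ∂_θ Γ^θ_{φ φ} - ∂_φ Γ^θ_{φ θ} + Γ^θ_{θ m} Γ^m_{φ φ} - Γ^θ_{φ m} Γ^m_{φ θ}
  = (-cos(2*θ)) - (0) + (0) - (-cos(θ)^2) = sin(θ)^2
R^φ_{φ φ φ} = 0 (a repeated index in an antisymmetric pair)
R_{φφ} = R^θ_{φ θ φ} + R^φ_{φ φ φ} = (sin(θ)^2) + (0) = sin(θ)^2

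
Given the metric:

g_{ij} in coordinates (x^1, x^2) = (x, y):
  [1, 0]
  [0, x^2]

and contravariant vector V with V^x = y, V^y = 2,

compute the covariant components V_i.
V_i = g_{ij} V^j:
V_x = (1)(y) + (0)(2) = y
V_y = (0)(y) + (x^2)(2) = 2*x^2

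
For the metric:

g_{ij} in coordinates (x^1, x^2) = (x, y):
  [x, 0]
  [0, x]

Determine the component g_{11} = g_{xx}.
With x^1 = x, x^2 = y, g_{11} = g_{xx} is the row-1, column-1 entry of the matrix.
g_{11} = x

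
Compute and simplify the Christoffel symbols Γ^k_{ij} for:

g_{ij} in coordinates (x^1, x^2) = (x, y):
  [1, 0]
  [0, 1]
Using Γ^k_{ij} = (1/2) g^{km} (∂_i g_{mj} + ∂_j g_{mi} - ∂_m g_{ij}); the metric is diagonal, so only the m = k term contributes.
Every metric component is constant, so all ∂_m g_{ij} = 0 and every Christoffel symbol vanishes.
All Christoffel symbols are zero.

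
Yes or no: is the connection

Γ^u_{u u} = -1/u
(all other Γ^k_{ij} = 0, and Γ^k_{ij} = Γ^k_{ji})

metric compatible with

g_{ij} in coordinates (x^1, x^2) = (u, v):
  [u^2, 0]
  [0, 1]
Using ∇_k g_{ij} = ∂_k g_{ij} - Γ^m_{ki} g_{mj} - Γ^m_{kj} g_{im}:
∇_u g_{uu} = (2*u) - (-u) - (-u) = 4*u ≠ 0
So the connection is not metric compatible (it is not the Levi-Civita connection).
No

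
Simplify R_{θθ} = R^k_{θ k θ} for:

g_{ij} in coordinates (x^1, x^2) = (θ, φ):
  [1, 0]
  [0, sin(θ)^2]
Non-zero Christoffel symbols (Γ^k_{ij} = Γ^k_{ji}):
Γ^θ_{φ φ} = -sin(2*θ)/2
Γ^φ_{θ φ} = 1/tan(θ)
R^θ_{θ θ θ} = 0 (a repeated index in an antisymmetric pair)
R^φ_{θ φ θ} = ∂_φ Γ^φ_{θ θ} - ∂_θ Γ^φ_{θ φ} + Γ^φ_{φ m} Γ^m_{θ θ} - Γ^φ_{θ m} Γ^m_{θ φ}
  = (0) - (-1/sin(θ)^2) + (0) - (1/tan(θ)^2) = 1
R_{θθ} = R^θ_{θ θ θ} + R^φ_{θ φ θ} = (0) + (1) = 1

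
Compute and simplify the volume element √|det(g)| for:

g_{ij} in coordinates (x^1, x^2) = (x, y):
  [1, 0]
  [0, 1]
det(g) = 1
√|det(g)| = 1
Volume element: dV = 1 dx dy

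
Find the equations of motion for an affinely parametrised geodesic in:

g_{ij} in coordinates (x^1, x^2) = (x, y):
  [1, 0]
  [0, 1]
Geodesic equation: d^2x^k/dλ^2 + Γ^k_{ij} (dx^i/dλ)(dx^j/dλ) = 0.
All Christoffel symbols vanish, so the geodesics are straight lines:
d^2x/dλ^2 = 0
d^2y/dλ^2 = 0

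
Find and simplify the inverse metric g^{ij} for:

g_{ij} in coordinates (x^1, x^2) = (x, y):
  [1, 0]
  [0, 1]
The metric is diagonal, so g^{ij} is diagonal with entries 1/g_{ii}: diag(1, 1).
g^{ij}:
  [1, 0]
  [0, 1]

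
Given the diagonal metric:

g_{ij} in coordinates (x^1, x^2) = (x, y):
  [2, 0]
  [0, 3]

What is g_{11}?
With x^1 = x, x^2 = y, g_{11} = g_{xx} is the row-1, column-1 entry of the matrix.
g_{11} = 2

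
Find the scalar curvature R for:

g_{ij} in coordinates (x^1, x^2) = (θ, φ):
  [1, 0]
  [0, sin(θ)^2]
Non-zero Christoffel symbols (Γ^k_{ij} = Γ^k_{ji}):
Γ^θ_{φ φ} = -sin(2*θ)/2
Γ^φ_{θ φ} = 1/tan(θ)
Ricci tensor (R_{ij} = R^k_{ikj}): R_{θθ} = 1, R_{θφ} = 0, R_{φφ} = sin(θ)^2
Inverse metric: g^{θθ} = 1, g^{φφ} = 1/sin(θ)^2
R = g^{ij} R_{ij} = (1)(1) + (1/sin(θ)^2)(sin(θ)^2) = 2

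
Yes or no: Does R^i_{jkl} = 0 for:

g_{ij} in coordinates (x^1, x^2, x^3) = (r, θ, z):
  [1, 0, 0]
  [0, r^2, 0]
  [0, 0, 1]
Non-zero Christoffel symbols:
Γ^r_{θ θ} = -r
Γ^θ_{r θ} = 1/r
Ricci tensor: R_{rr} = 0, R_{rθ} = 0, R_{rz} = 0, R_{θθ} = 0, R_{θz} = 0, R_{zz} = 0
All R_{ij} vanish; in 3 dimensions the Riemann tensor is fully determined by the Ricci tensor, so R^i_{jkl} = 0: the metric is flat (curvilinear coordinates on flat space).
Yes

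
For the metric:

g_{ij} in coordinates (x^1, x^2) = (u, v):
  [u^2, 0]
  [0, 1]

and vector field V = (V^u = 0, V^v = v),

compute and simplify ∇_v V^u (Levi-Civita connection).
Non-zero Christoffel symbols:
Γ^u_{u u} = 1/u
∇_v V^u = ∂_v V^u + Γ^u_{v j} V^j
  = (0) + (0)(0) + (0)(v)
  = 0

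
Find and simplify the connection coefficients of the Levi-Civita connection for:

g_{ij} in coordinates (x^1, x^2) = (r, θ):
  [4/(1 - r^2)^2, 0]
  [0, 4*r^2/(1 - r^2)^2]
Using Γ^k_{ij} = (1/2) g^{km} (∂_i g_{mj} + ∂_j g_{mi} - ∂_m g_{ij}); the metric is diagonal, so only the m = k term contributes.
Non-zero symbols (using the symmetry Γ^k_{ij} = Γ^k_{ji}):
Γ^r_{r r} = (1/2) g^{rr} (∂_r g_{rr} + ∂_r g_{rr} - ∂_r g_{rr}) = (1/2)((1 - r^2)^2/4)((16*r/(1 - r^2)^3) + (16*r/(1 - r^2)^3) - (16*r/(1 - r^2)^3)) = 2*r/(1 - r^2)
Γ^r_{θ θ} = (1/2) g^{rr} (∂_θ g_{rθ} + ∂_θ g_{rθ} - ∂_r g_{θθ}) = (1/2)((1 - r^2)^2/4)((0) + (0) - (-8*(r^3 + r)/(r^2 - 1)^3)) = (r^3 + r)/(r^2 - 1)
Γ^θ_{r θ} = (1/2) g^{θθ} (∂_r g_{θθ} + ∂_θ g_{θr} - ∂_θ g_{rθ}) = (1/2)((1 - r^2)^2/(4*r^2))((-8*(r^3 + r)/(r^2 - 1)^3) + (0) - (0)) = (-r^2 - 1)/(r^3 - r)
All other Christoffel symbols are zero.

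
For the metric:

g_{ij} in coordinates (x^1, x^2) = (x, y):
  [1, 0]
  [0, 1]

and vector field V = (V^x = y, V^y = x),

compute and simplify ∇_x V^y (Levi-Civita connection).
All Christoffel symbols are zero.
∇_x V^y = ∂_x V^y + Γ^y_{x j} V^j
  = (1) + (0)(y) + (0)(x)
  = 1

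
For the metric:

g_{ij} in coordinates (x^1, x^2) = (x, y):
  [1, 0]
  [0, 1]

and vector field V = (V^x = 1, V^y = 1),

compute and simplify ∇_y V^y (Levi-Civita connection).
All Christoffel symbols are zero.
∇_y V^y = ∂_y V^y + Γ^y_{y j} V^j
  = (0) + (0)(1) + (0)(1)
  = 0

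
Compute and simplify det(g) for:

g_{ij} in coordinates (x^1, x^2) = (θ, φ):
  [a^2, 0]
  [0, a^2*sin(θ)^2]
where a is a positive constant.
For a 2×2 metric: det(g) = g_{11}·g_{22} - g_{12}·g_{21}
= (a^2)·(a^2*sin(θ)^2) - (0)·(0)
= a^4*sin(θ)^2 - 0
det(g) = a^4*sin(θ)^2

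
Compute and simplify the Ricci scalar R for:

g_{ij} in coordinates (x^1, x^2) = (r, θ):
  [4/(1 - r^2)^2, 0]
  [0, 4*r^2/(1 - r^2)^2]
Non-zero Christoffel symbols (Γ^k_{ij} = Γ^k_{ji}):
Γ^r_{r r} = 2*r/(1 - r^2)
Γ^r_{θ θ} = (r^3 + r)/(r^2 - 1)
Γ^θ_{r θ} = (-r^2 - 1)/(r^3 - r)
Ricci tensor (R_{ij} = R^k_{ikj}): R_{rr} = -4/(r^2 - 1)^2, R_{rθ} = 0, R_{θθ} = -4*r^2/(r^2 - 1)^2
Inverse metric: g^{rr} = (1 - r^2)^2/4, g^{θθ} = (1 - r^2)^2/(4*r^2)
R = g^{ij} R_{ij} = ((1 - r^2)^2/4)(-4/(r^2 - 1)^2) + ((1 - r^2)^2/(4*r^2))(-4*r^2/(r^2 - 1)^2) = -2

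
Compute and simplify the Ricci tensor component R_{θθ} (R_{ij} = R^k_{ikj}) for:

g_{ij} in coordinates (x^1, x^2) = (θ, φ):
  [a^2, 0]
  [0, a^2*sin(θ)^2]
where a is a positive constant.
Non-zero Christoffel symbols (Γ^k_{ij} = Γ^k_{ji}):
Γ^θ_{φ φ} = -sin(2*θ)/2
Γ^φ_{θ φ} = 1/tan(θ)
R^θ_{θ θ θ} = 0 (a repeated index in an antisymmetric pair)
R^φ_{θ φ θ} = ∂_φ Γ^φ_{θ θ} - ∂_θ Γ^φ_{θ φ} + Γ^φ_{φ m} Γ^m_{θ θ} - Γ^φ_{θ m} Γ^m_{θ φ}
  = (0) - (-1/sin(θ)^2) + (0) - (1/tan(θ)^2) = 1
R_{θθ} = R^θ_{θ θ θ} + R^φ_{θ φ θ} = (0) + (1) = 1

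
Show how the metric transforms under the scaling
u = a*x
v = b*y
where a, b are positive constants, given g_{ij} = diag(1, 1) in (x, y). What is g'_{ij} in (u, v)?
Invert the transformation: x = u/a, y = v/b
g'_{ij} = (∂x^k/∂x'^i)(∂x^l/∂x'^j) g_{kl}; with g_{kl} = δ_{kl} this is Σ_k (∂x^k/∂x'^i)(∂x^k/∂x'^j).
Jacobian: ∂x/∂u = 1/a, ∂x/∂v = 0, ∂y/∂u = 0, ∂y/∂v = 1/b
g'_{uu} = (1/a)(1/a) + (0)(0) = 1/a^2
g'_{uv} = (1/a)(0) + (0)(1/b) = 0
g'_{vv} = (0)(0) + (1/b)(1/b) = 1/b^2
g'_{ij} = diag(1/a^2, 1/b^2)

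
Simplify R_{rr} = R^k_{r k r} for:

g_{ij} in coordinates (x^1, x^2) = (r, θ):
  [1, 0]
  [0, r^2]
Non-zero Christoffel symbols (Γ^k_{ij} = Γ^k_{ji}):
Γ^r_{θ θ} = -r
Γ^θ_{r θ} = 1/r
R^r_{r r r} = 0 (a repeated index in an antisymmetric pair)
R^θ_{r θ r} = ∂_θ Γ^θ_{r r} - ∂_r Γ^θ_{r θ} + Γ^θ_{θ m} Γ^m_{r r} - Γ^θ_{r m} Γ^m_{r θ}
  = (0) - (-1/r^2) + (0) - (1/r^2) = 0
R_{rr} = R^r_{r r r} + R^θ_{r θ r} = (0) + (0) = 0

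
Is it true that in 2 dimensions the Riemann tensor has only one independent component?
The number of independent components is n^2(n^2-1)/12 = 4·3/12 = 1 for n = 2 (e.g. R_{1212}).
Yes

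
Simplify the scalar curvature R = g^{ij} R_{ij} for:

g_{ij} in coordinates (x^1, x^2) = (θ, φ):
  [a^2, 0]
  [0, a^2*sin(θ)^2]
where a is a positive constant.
Non-zero Christoffel symbols (Γ^k_{ij} = Γ^k_{ji}):
Γ^θ_{φ φ} = -sin(2*θ)/2
Γ^φ_{θ φ} = 1/tan(θ)
Ricci tensor (R_{ij} = R^k_{ikj}): R_{θθ} = 1, R_{θφ} = 0, R_{φφ} = sin(θ)^2
Inverse metric: g^{θθ} = 1/a^2, g^{φφ} = 1/(a^2*sin(θ)^2)
R = g^{ij} R_{ij} = (1/a^2)(1) + (1/(a^2*sin(θ)^2))(sin(θ)^2) = 2/a^2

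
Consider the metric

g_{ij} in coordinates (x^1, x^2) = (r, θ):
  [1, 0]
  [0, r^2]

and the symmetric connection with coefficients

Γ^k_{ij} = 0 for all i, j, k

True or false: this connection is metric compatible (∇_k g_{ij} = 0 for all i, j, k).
Using ∇_k g_{ij} = ∂_k g_{ij} - Γ^m_{ki} g_{mj} - Γ^m_{kj} g_{im}:
∇_r g_{θθ} = (2*r) - (0) - (0) = 2*r ≠ 0
So the connection is not metric compatible (it is not the Levi-Civita connection).
False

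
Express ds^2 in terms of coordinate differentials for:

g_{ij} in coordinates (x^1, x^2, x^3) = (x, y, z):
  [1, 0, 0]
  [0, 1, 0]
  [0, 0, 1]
ds^2 = g_{ij} dx^i dx^j; only the non-zero components contribute.
ds^2 = dx^2 + dy^2 + dz^2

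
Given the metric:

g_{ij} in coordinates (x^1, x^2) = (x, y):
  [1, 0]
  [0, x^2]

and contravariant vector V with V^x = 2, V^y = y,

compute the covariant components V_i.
V_i = g_{ij} V^j:
V_x = (1)(2) + (0)(y) = 2
V_y = (0)(2) + (x^2)(y) = x^2*y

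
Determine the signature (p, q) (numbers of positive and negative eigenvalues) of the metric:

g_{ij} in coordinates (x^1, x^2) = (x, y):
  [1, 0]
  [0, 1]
The metric is diagonal, so its eigenvalues are the diagonal entries: 1, 1 (at a generic point, where coordinate-dependent entries are positive).
2 positive, 0 negative.
(2, 0) - Riemannian (positive definite)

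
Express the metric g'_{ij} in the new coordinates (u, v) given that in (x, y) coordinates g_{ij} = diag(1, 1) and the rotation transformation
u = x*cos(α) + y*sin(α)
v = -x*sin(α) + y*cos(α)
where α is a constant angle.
Invert the transformation: x = u*cos(α) - v*sin(α), y = u*sin(α) + v*cos(α)
g'_{ij} = (∂x^k/∂x'^i)(∂x^l/∂x'^j) g_{kl}; with g_{kl} = δ_{kl} this is Σ_k (∂x^k/∂x'^i)(∂x^k/∂x'^j).
Jacobian: ∂x/∂u = cos(α), ∂x/∂v = -sin(α), ∂y/∂u = sin(α), ∂y/∂v = cos(α)
g'_{uu} = (cos(α))(cos(α)) + (sin(α))(sin(α)) = 1
g'_{uv} = (cos(α))(-sin(α)) + (sin(α))(cos(α)) = 0
g'_{vv} = (-sin(α))(-sin(α)) + (cos(α))(cos(α)) = 1
g'_{ij} = diag(1, 1)
The Euclidean metric is invariant under rotations.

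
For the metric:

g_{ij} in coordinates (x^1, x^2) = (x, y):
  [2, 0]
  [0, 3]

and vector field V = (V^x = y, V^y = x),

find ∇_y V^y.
All Christoffel symbols are zero.
∇_y V^y = ∂_y V^y + Γ^y_{y j} V^j
  = (0) + (0)(y) + (0)(x)
  = 0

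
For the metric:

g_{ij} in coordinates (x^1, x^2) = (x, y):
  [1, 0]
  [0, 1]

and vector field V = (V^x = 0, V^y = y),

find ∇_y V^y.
All Christoffel symbols are zero.
∇_y V^y = ∂_y V^y + Γ^y_{y j} V^j
  = (1) + (0)(0) + (0)(y)
  = 1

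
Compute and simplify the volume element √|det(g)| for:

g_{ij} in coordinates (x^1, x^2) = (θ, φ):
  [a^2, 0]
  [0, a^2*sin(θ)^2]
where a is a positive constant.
det(g) = a^4*sin(θ)^2
√|det(g)| = a^2*sin(θ) (taking 0 < θ < π so that |sin(θ)| = sin(θ))
Volume element: dV = a^2*sin(θ) dθ dφ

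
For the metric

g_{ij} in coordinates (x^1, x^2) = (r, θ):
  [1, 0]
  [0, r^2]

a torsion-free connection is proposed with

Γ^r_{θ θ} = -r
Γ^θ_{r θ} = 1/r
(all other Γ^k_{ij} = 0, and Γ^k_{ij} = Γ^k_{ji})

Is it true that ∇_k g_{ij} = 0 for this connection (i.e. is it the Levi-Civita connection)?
Using ∇_k g_{ij} = ∂_k g_{ij} - Γ^m_{ki} g_{mj} - Γ^m_{kj} g_{im}:
e.g. ∇_r g_{θθ} = (2*r) - (r) - (r) = 0
Every component ∇_k g_{ij} vanishes: the connection is metric compatible.
Yes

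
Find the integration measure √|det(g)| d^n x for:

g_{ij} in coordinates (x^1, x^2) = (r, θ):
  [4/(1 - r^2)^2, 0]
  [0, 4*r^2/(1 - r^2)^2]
det(g) = 16*r^2/(1 - r^2)^4
√|det(g)| = 4*r/(r^2 - 1)^2
Volume element: dV = 4*r/(r^2 - 1)^2 dr dθ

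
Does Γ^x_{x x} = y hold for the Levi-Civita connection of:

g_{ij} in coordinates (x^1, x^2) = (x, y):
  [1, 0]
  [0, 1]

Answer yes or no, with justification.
Γ^x_{x x} = (1/2) g^{xx} (∂_x g_{xx} + ∂_x g_{xx} - ∂_x g_{xx}) = (1/2)(1)((0) + (0) - (0)) = 0
This differs from the proposed value y.
No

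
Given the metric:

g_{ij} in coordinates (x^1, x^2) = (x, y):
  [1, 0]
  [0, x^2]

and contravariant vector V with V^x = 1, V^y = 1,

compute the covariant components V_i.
V_i = g_{ij} V^j:
V_x = (1)(1) + (0)(1) = 1
V_y = (0)(1) + (x^2)(1) = x^2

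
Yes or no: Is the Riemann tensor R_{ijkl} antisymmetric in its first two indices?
R_{ijkl} = -R_{jikl} (follows from metric compatibility).
Yes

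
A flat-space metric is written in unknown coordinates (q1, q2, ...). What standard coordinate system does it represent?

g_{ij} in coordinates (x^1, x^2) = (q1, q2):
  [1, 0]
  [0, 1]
All components are constant and the metric is the identity, i.e. orthonormal rectilinear coordinates.
Cartesian (2D) coordinates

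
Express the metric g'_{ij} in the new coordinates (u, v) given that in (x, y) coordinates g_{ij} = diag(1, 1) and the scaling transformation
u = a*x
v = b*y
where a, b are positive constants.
Invert the transformation: x = u/a, y = v/b
g'_{ij} = (∂x^k/∂x'^i)(∂x^l/∂x'^j) g_{kl}; with g_{kl} = δ_{kl} this is Σ_k (∂x^k/∂x'^i)(∂x^k/∂x'^j).
Jacobian: ∂x/∂u = 1/a, ∂x/∂v = 0, ∂y/∂u = 0, ∂y/∂v = 1/b
g'_{uu} = (1/a)(1/a) + (0)(0) = 1/a^2
g'_{uv} = (1/a)(0) + (0)(1/b) = 0
g'_{vv} = (0)(0) + (1/b)(1/b) = 1/b^2
g'_{ij} = diag(1/a^2, 1/b^2)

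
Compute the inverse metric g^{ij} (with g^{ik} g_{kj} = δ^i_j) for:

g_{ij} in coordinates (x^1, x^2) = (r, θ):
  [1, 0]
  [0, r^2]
The metric is diagonal, so g^{ij} is diagonal with entries 1/g_{ii}: diag(1, 1/(r^2)).
g^{ij}:
  [1, 0]
  [0, 1/r^2]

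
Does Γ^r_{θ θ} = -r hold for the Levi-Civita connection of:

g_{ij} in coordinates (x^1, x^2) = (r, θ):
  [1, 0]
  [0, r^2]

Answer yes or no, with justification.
Γ^r_{θ θ} = (1/2) g^{rr} (∂_θ g_{rθ} + ∂_θ g_{rθ} - ∂_r g_{θθ}) = (1/2)(1)((0) + (0) - (2*r)) = -r
This equals the proposed value -r.
Yes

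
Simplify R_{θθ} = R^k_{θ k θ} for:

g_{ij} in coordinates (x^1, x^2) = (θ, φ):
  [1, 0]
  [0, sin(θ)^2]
Non-zero Christoffel symbols (Γ^k_{ij} = Γ^k_{ji}):
Γ^θ_{φ φ} = -sin(2*θ)/2
Γ^φ_{θ φ} = 1/tan(θ)
R^θ_{θ θ θ} = 0 (a repeated index in an antisymmetric pair)
R^φ_{θ φ θ} = ∂_φ Γ^φ_{θ θ} - ∂_θ Γ^φ_{θ φ} + Γ^φ_{φ m} Γ^m_{θ θ} - Γ^φ_{θ m} Γ^m_{θ φ}
  = (0) - (-1/sin(θ)^2) + (0) - (1/tan(θ)^2) = 1
R_{θθ} = R^θ_{θ θ θ} + R^φ_{θ φ θ} = (0) + (1) = 1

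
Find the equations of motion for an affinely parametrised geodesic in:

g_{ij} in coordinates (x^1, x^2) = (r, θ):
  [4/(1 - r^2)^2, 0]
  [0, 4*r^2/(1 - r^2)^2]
Geodesic equation: d^2x^k/dλ^2 + Γ^k_{ij} (dx^i/dλ)(dx^j/dλ) = 0.
Non-zero Christoffel symbols:
Γ^r_{r r} = 2*r/(1 - r^2)
Γ^r_{θ θ} = (r^3 + r)/(r^2 - 1)
Γ^θ_{r θ} = (-r^2 - 1)/(r^3 - r)
Substituting (the symmetric pair Γ^k_{ij}, Γ^k_{ji} combines into a factor 2):
d^2r/dλ^2 + (2*r/(1 - r^2)) (dr/dλ)^2 + ((r^3 + r)/(r^2 - 1)) (dθ/dλ)^2 = 0
d^2θ/dλ^2 + ((-2*r^2 - 2)/(r^3 - r)) (dr/dλ)(dθ/dλ) = 0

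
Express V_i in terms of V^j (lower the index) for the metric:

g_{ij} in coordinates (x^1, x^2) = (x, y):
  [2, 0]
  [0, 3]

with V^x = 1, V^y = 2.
V_i = g_{ij} V^j:
V_x = (2)(1) + (0)(2) = 2
V_y = (0)(1) + (3)(2) = 6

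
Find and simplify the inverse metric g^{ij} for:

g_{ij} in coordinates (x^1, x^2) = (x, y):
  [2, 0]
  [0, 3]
The metric is diagonal, so g^{ij} is diagonal with entries 1/g_{ii}: diag(1/2, 1/3).
g^{ij}:
  [1/2, 0]
  [0, 1/3]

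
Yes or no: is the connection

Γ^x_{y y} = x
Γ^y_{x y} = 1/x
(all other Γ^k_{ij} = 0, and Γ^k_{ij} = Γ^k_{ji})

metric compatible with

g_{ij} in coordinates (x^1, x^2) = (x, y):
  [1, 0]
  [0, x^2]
Using ∇_k g_{ij} = ∂_k g_{ij} - Γ^m_{ki} g_{mj} - Γ^m_{kj} g_{im}:
∇_y g_{xy} = (0) - (x) - (x) = -2*x ≠ 0
So the connection is not metric compatible (it is not the Levi-Civita connection).
No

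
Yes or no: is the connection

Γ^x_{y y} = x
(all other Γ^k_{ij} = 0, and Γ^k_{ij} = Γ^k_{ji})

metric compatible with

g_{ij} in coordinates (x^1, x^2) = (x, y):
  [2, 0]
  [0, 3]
Using ∇_k g_{ij} = ∂_k g_{ij} - Γ^m_{ki} g_{mj} - Γ^m_{kj} g_{im}:
∇_y g_{xy} = (0) - (0) - (2*x) = -2*x ≠ 0
So the connection is not metric compatible (it is not the Levi-Civita connection).
No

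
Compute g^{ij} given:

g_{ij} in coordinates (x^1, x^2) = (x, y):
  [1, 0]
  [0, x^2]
The metric is diagonal, so g^{ij} is diagonal with entries 1/g_{ii}: diag(1, 1/(x^2)).
g^{ij}:
  [1, 0]
  [0, 1/x^2]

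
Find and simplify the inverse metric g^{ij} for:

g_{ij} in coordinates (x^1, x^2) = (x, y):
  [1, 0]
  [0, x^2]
The metric is diagonal, so g^{ij} is diagonal with entries 1/g_{ii}: diag(1, 1/(x^2)).
g^{ij}:
  [1, 0]
  [0, 1/x^2]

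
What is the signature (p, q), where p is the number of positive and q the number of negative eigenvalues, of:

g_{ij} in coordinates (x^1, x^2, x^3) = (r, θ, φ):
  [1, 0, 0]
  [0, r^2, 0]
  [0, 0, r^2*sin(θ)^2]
The metric is diagonal, so its eigenvalues are the diagonal entries: 1, r^2, r^2*sin(θ)^2 (at a generic point, where coordinate-dependent entries are positive).
3 positive, 0 negative.
(3, 0) - Riemannian (positive definite)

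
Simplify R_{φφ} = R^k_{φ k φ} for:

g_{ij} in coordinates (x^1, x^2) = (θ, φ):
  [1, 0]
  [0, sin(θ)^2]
Non-zero Christoffel symbols (Γ^k_{ij} = Γ^k_{ji}):
Γ^θ_{φ φ} = -sin(2*θ)/2
Γ^φ_{θ φ} = 1/tan(θ)
R^θ_{φ θ φ} = ∂_θ Γ^θ_{φ φ} - ∂_φ Γ^θ_{φ θ} + Γ^θ_{θ m} Γ^m_{φ φ} - Γ^θ_{φ m} Γ^m_{φ θ}
  = (-cos(2*θ)) - (0) + (0) - (-cos(θ)^2) = sin(θ)^2
R^φ_{φ φ φ} = 0 (a repeated index in an antisymmetric pair)
R_{φφ} = R^θ_{φ θ φ} + R^φ_{φ φ φ} = (sin(θ)^2) + (0) = sin(θ)^2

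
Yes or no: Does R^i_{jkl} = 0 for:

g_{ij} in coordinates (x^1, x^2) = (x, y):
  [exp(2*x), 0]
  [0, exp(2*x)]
Non-zero Christoffel symbols:
Γ^x_{x x} = 1
Γ^x_{y y} = -1
Γ^y_{x y} = 1
Ricci tensor: R_{xx} = 0, R_{xy} = 0, R_{yy} = 0
All R_{ij} vanish; in 2 dimensions the Riemann tensor is fully determined by the Ricci tensor, so R^i_{jkl} = 0: the metric is flat (curvilinear coordinates on flat space).
Yes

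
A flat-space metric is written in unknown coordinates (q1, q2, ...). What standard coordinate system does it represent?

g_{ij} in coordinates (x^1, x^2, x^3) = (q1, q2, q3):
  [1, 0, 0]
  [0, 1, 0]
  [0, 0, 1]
All components are constant and the metric is the identity, i.e. orthonormal rectilinear coordinates.
Cartesian (3D) coordinates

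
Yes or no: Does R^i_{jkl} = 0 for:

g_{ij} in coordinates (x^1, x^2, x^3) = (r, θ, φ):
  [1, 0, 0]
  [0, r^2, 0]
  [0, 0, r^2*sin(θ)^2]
Non-zero Christoffel symbols:
Γ^r_{θ θ} = -r
Γ^r_{φ φ} = -r*sin(θ)^2
Γ^θ_{r θ} = 1/r
Γ^θ_{φ φ} = -sin(2*θ)/2
Γ^φ_{r φ} = 1/r
Γ^φ_{θ φ} = 1/tan(θ)
Ricci tensor: R_{rr} = 0, R_{rθ} = 0, R_{rφ} = 0, R_{θθ} = 0, R_{θφ} = 0, R_{φφ} = 0
All R_{ij} vanish; in 3 dimensions the Riemann tensor is fully determined by the Ricci tensor, so R^i_{jkl} = 0: the metric is flat (curvilinear coordinates on flat space).
Yes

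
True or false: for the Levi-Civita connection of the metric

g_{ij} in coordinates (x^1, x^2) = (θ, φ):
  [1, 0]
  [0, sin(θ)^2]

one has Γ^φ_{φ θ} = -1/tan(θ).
Γ^φ_{φ θ} = (1/2) g^{φφ} (∂_φ g_{φθ} + ∂_θ g_{φφ} - ∂_φ g_{φθ}) = (1/2)(1/sin(θ)^2)((0) + (sin(2*θ)) - (0)) = 1/tan(θ)
This differs from the proposed value -1/tan(θ).
False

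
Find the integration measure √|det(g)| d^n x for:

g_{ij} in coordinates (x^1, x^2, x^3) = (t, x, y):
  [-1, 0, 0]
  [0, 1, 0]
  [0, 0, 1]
det(g) = -1
√|det(g)| = 1
Volume element: dV = 1 dt dx dy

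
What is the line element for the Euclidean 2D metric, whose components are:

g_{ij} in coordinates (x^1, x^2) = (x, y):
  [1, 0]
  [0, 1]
ds^2 = g_{ij} dx^i dx^j; only the non-zero components contribute.
ds^2 = dx^2 + dy^2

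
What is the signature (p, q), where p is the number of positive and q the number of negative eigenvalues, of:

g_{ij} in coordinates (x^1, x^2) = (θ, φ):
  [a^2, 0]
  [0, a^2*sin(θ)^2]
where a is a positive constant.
The metric is diagonal, so its eigenvalues are the diagonal entries: a^2, a^2*sin(θ)^2 (at a generic point, where coordinate-dependent entries are positive).
2 positive, 0 negative.
(2, 0) - Riemannian (positive definite)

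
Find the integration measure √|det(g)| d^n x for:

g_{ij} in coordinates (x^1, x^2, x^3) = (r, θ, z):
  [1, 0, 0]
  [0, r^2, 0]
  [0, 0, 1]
det(g) = r^2
√|det(g)| = r
Volume element: dV = r dr dθ dz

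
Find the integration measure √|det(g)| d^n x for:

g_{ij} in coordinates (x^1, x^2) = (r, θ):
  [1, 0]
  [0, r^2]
det(g) = r^2
√|det(g)| = r
Volume element: dV = r dr dθ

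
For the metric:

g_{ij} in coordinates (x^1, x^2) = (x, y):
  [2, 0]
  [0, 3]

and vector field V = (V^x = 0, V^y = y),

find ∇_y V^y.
All Christoffel symbols are zero.
∇_y V^y = ∂_y V^y + Γ^y_{y j} V^j
  = (1) + (0)(0) + (0)(y)
  = 1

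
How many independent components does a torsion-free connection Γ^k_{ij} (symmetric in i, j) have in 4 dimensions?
Γ^k_{ij} has n choices for the upper index and n(n+1)/2 independent symmetric lower index pairs.
Total = 4 × 4×5/2 = 4 × 10 = 40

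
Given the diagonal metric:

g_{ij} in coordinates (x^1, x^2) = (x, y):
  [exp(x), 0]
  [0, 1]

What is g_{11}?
With x^1 = x, x^2 = y, g_{11} = g_{xx} is the row-1, column-1 entry of the matrix.
g_{11} = exp(x)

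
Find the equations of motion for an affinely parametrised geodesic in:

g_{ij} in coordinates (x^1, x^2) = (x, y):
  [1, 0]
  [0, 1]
Geodesic equation: d^2x^k/dλ^2 + Γ^k_{ij} (dx^i/dλ)(dx^j/dλ) = 0.
All Christoffel symbols vanish, so the geodesics are straight lines:
d^2x/dλ^2 = 0
d^2y/dλ^2 = 0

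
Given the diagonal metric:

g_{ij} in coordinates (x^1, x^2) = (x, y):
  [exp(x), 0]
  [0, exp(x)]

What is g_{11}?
With x^1 = x, x^2 = y, g_{11} = g_{xx} is the row-1, column-1 entry of the matrix.
g_{11} = exp(x)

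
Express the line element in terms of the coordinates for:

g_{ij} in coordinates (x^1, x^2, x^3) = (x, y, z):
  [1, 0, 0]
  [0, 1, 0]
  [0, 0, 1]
ds^2 = g_{ij} dx^i dx^j; only the non-zero components contribute.
ds^2 = dx^2 + dy^2 + dz^2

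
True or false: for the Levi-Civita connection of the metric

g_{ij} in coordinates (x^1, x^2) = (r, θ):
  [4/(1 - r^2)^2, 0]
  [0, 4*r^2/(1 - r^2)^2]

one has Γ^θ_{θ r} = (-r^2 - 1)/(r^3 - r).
Γ^θ_{θ r} = (1/2) g^{θθ} (∂_θ g_{θr} + ∂_r g_{θθ} - ∂_θ g_{θr}) = (1/2)((1 - r^2)^2/(4*r^2))((0) + (-8*(r^3 + r)/(r^2 - 1)^3) - (0)) = (-r^2 - 1)/(r^3 - r)
This equals the proposed value (-r^2 - 1)/(r^3 - r).
True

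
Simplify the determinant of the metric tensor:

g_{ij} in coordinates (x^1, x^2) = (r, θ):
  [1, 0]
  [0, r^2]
For a 2×2 metric: det(g) = g_{11}·g_{22} - g_{12}·g_{21}
= (1)·(r^2) - (0)·(0)
= r^2 - 0
det(g) = r^2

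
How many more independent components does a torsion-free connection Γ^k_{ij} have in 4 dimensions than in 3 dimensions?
Independent components in n dimensions: n × n(n+1)/2 = n^2(n+1)/2.
4D: 4 × 10 = 40
3D: 3 × 6 = 18
Difference = 40 - 18 = 22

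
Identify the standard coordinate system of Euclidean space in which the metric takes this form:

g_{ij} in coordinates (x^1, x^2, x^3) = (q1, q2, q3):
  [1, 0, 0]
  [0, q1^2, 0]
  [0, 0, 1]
The line element ds^2 = dq1^2 + q1^2 dq2^2 + dq3^2 is dr^2 + r^2 dθ^2 + dz^2 with q1 = r, q2 = θ, q3 = z.
cylindrical coordinates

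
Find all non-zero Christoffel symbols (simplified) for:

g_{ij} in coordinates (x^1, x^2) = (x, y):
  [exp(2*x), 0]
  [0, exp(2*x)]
Using Γ^k_{ij} = (1/2) g^{km} (∂_i g_{mj} + ∂_j g_{mi} - ∂_m g_{ij}); the metric is diagonal, so only the m = k term contributes.
Non-zero symbols (using the symmetry Γ^k_{ij} = Γ^k_{ji}):
Γ^x_{x x} = (1/2) g^{xx} (∂_x g_{xx} + ∂_x g_{xx} - ∂_x g_{xx}) = (1/2)(exp(-2*x))((2*exp(2*x)) + (2*exp(2*x)) - (2*exp(2*x))) = 1
Γ^x_{y y} = (1/2) g^{xx} (∂_y g_{xy} + ∂_y g_{xy} - ∂_x g_{yy}) = (1/2)(exp(-2*x))((0) + (0) - (2*exp(2*x))) = -1
Γ^y_{x y} = (1/2) g^{yy} (∂_x g_{yy} + ∂_y g_{yx} - ∂_y g_{xy}) = (1/2)(exp(-2*x))((2*exp(2*x)) + (0) - (0)) = 1
All other Christoffel symbols are zero.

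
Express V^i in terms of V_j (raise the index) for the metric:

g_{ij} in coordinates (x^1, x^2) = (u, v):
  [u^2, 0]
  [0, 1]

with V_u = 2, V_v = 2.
Inverse metric (diagonal): g^{uu} = 1/u^2, g^{vv} = 1
V^i = g^{ij} V_j:
V^u = (1/u^2)(2) + (0)(2) = 2/u^2
V^v = (0)(2) + (1)(2) = 2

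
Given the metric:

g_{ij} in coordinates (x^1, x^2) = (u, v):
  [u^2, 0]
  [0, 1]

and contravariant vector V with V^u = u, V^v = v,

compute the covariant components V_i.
V_i = g_{ij} V^j:
V_u = (u^2)(u) + (0)(v) = u^3
V_v = (0)(u) + (1)(v) = v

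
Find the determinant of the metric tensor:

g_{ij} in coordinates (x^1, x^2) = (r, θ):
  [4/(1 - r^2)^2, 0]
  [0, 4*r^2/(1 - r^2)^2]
For a 2×2 metric: det(g) = g_{11}·g_{22} - g_{12}·g_{21}
= (4/(1 - r^2)^2)·(4*r^2/(1 - r^2)^2) - (0)·(0)
= 16*r^2/(1 - r^2)^4 - 0
det(g) = 16*r^2/(1 - r^2)^4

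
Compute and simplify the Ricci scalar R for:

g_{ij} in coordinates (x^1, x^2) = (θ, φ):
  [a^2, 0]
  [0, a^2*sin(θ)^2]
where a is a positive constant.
Non-zero Christoffel symbols (Γ^k_{ij} = Γ^k_{ji}):
Γ^θ_{φ φ} = -sin(2*θ)/2
Γ^φ_{θ φ} = 1/tan(θ)
Ricci tensor (R_{ij} = R^k_{ikj}): R_{θθ} = 1, R_{θφ} = 0, R_{φφ} = sin(θ)^2
Inverse metric: g^{θθ} = 1/a^2, g^{φφ} = 1/(a^2*sin(θ)^2)
R = g^{ij} R_{ij} = (1/a^2)(1) + (1/(a^2*sin(θ)^2))(sin(θ)^2) = 2/a^2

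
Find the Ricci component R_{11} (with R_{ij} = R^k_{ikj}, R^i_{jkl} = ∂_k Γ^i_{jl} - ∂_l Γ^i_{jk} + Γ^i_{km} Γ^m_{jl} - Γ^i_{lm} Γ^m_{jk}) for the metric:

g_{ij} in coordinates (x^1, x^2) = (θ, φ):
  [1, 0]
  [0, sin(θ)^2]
Non-zero Christoffel symbols (Γ^k_{ij} = Γ^k_{ji}):
Γ^θ_{φ φ} = -sin(2*θ)/2
Γ^φ_{θ φ} = 1/tan(θ)
R^θ_{θ θ θ} = 0 (a repeated index in an antisymmetric pair)
R^φ_{θ φ θ} = ∂_φ Γ^φ_{θ θ} - ∂_θ Γ^φ_{θ φ} + Γ^φ_{φ m} Γ^m_{θ θ} - Γ^φ_{θ m} Γ^m_{θ φ}
  = (0) - (-1/sin(θ)^2) + (0) - (1/tan(θ)^2) = 1
R_{θθ} = R^θ_{θ θ θ} + R^φ_{θ φ θ} = (0) + (1) = 1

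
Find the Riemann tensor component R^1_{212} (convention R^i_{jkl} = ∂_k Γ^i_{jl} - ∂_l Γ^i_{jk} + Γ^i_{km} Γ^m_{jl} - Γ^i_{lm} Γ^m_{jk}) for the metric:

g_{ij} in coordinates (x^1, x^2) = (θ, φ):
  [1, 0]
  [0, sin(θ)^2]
Non-zero Christoffel symbols (Γ^k_{ij} = Γ^k_{ji}):
Γ^θ_{φ φ} = -sin(2*θ)/2
Γ^φ_{θ φ} = 1/tan(θ)
R^θ_{φ θ φ} = ∂_θ Γ^θ_{φ φ} - ∂_φ Γ^θ_{φ θ} + Γ^θ_{θ m} Γ^m_{φ φ} - Γ^θ_{φ m} Γ^m_{φ θ}
  = (-cos(2*θ)) - (0) + (0) - (-cos(θ)^2) = sin(θ)^2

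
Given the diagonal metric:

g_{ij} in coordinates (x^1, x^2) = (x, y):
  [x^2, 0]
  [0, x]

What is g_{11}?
With x^1 = x, x^2 = y, g_{11} = g_{xx} is the row-1, column-1 entry of the matrix.
g_{11} = x^2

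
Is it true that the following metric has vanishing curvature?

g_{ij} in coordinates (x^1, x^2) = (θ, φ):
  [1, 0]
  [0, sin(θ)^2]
Non-zero Christoffel symbols:
Γ^θ_{φ φ} = -sin(2*θ)/2
Γ^φ_{θ φ} = 1/tan(θ)
Ricci tensor: R_{θθ} = 1, R_{θφ} = 0, R_{φφ} = sin(θ)^2
The Ricci tensor is non-zero, so the Riemann tensor is non-zero: not flat.
No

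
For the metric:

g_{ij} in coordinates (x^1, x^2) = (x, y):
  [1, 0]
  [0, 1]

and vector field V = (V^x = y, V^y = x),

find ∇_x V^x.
All Christoffel symbols are zero.
∇_x V^x = ∂_x V^x + Γ^x_{x j} V^j
  = (0) + (0)(y) + (0)(x)
  = 0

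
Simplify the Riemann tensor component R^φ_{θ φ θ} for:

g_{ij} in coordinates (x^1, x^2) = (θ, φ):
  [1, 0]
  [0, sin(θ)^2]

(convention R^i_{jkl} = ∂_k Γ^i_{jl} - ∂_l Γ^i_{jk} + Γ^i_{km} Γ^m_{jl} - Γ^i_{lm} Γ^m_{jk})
Non-zero Christoffel symbols (Γ^k_{ij} = Γ^k_{ji}):
Γ^θ_{φ φ} = -sin(2*θ)/2
Γ^φ_{θ φ} = 1/tan(θ)
R^φ_{θ φ θ} = ∂_φ Γ^φ_{θ θ} - ∂_θ Γ^φ_{θ φ} + Γ^φ_{φ m} Γ^m_{θ θ} - Γ^φ_{θ m} Γ^m_{θ φ}
  = (0) - (-1/sin(θ)^2) + (0) - (1/tan(θ)^2) = 1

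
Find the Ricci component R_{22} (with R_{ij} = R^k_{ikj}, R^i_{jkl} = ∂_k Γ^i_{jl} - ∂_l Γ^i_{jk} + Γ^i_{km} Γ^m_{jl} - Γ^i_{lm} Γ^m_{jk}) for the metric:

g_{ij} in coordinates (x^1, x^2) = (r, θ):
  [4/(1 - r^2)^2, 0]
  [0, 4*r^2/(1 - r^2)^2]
Non-zero Christoffel symbols (Γ^k_{ij} = Γ^k_{ji}):
Γ^r_{r r} = 2*r/(1 - r^2)
Γ^r_{θ θ} = (r^3 + r)/(r^2 - 1)
Γ^θ_{r θ} = (-r^2 - 1)/(r^3 - r)
R^r_{θ r θ} = ∂_r Γ^r_{θ θ} - ∂_θ Γ^r_{θ r} + Γ^r_{r m} Γ^m_{θ θ} - Γ^r_{θ m} Γ^m_{θ r}
  = ((r^4 - 4*r^2 - 1)/(r^2 - 1)^2) - (0) + (-2*r^2*(r^2 + 1)/(r^2 - 1)^2) - (-(r^2 + 1)^2/(r^2 - 1)^2) = -4*r^2/(r^2 - 1)^2
R^θ_{θ θ θ} = 0 (a repeated index in an antisymmetric pair)
R_{θθ} = R^r_{θ r θ} + R^θ_{θ θ θ} = (-4*r^2/(r^2 - 1)^2) + (0) = -4*r^2/(r^2 - 1)^2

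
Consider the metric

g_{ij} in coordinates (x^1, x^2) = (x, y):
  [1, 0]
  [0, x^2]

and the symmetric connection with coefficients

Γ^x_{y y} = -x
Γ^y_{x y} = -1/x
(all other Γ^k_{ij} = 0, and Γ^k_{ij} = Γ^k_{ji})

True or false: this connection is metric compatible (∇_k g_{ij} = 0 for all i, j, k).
Using ∇_k g_{ij} = ∂_k g_{ij} - Γ^m_{ki} g_{mj} - Γ^m_{kj} g_{im}:
∇_y g_{xy} = (0) - (-x) - (-x) = 2*x ≠ 0
So the connection is not metric compatible (it is not the Levi-Civita connection).
False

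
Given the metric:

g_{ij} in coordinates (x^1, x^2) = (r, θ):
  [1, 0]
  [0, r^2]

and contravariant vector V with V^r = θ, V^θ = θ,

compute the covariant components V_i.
V_i = g_{ij} V^j:
V_r = (1)(θ) + (0)(θ) = θ
V_θ = (0)(θ) + (r^2)(θ) = r^2*θ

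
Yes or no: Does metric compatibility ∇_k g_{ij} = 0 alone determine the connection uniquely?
One also needs vanishing torsion; metric compatibility plus torsion-freeness singles out the Levi-Civita connection.
No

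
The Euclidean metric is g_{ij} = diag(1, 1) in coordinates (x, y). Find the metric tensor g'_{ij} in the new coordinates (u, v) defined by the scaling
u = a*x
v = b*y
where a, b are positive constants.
Invert the transformation: x = u/a, y = v/b
g'_{ij} = (∂x^k/∂x'^i)(∂x^l/∂x'^j) g_{kl}; with g_{kl} = δ_{kl} this is Σ_k (∂x^k/∂x'^i)(∂x^k/∂x'^j).
Jacobian: ∂x/∂u = 1/a, ∂x/∂v = 0, ∂y/∂u = 0, ∂y/∂v = 1/b
g'_{uu} = (1/a)(1/a) + (0)(0) = 1/a^2
g'_{uv} = (1/a)(0) + (0)(1/b) = 0
g'_{vv} = (0)(0) + (1/b)(1/b) = 1/b^2
g'_{ij} = diag(1/a^2, 1/b^2)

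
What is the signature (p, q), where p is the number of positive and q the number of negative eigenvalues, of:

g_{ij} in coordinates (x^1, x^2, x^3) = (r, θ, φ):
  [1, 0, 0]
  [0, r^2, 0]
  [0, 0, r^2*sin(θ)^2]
The metric is diagonal, so its eigenvalues are the diagonal entries: 1, r^2, r^2*sin(θ)^2 (at a generic point, where coordinate-dependent entries are positive).
3 positive, 0 negative.
(3, 0) - Riemannian (positive definite)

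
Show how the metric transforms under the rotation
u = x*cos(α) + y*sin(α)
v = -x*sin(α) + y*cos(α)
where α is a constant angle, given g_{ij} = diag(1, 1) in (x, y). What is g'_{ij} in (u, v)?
Invert the transformation: x = u*cos(α) - v*sin(α), y = u*sin(α) + v*cos(α)
g'_{ij} = (∂x^k/∂x'^i)(∂x^l/∂x'^j) g_{kl}; with g_{kl} = δ_{kl} this is Σ_k (∂x^k/∂x'^i)(∂x^k/∂x'^j).
Jacobian: ∂x/∂u = cos(α), ∂x/∂v = -sin(α), ∂y/∂u = sin(α), ∂y/∂v = cos(α)
g'_{uu} = (cos(α))(cos(α)) + (sin(α))(sin(α)) = 1
g'_{uv} = (cos(α))(-sin(α)) + (sin(α))(cos(α)) = 0
g'_{vv} = (-sin(α))(-sin(α)) + (cos(α))(cos(α)) = 1
g'_{ij} = diag(1, 1)
The Euclidean metric is invariant under rotations.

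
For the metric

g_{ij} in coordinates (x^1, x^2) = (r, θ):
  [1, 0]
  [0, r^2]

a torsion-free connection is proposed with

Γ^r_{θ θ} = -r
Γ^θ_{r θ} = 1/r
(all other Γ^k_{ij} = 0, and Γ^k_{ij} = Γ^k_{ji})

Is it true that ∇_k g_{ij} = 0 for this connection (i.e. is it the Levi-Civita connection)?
Using ∇_k g_{ij} = ∂_k g_{ij} - Γ^m_{ki} g_{mj} - Γ^m_{kj} g_{im}:
e.g. ∇_r g_{θθ} = (2*r) - (r) - (r) = 0
Every component ∇_k g_{ij} vanishes: the connection is metric compatible.
Yes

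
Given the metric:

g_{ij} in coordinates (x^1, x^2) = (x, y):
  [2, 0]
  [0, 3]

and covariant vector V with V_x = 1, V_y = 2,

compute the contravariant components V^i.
Inverse metric (diagonal): g^{xx} = 1/2, g^{yy} = 1/3
V^i = g^{ij} V_j:
V^x = (1/2)(1) + (0)(2) = 1/2
V^y = (0)(1) + (1/3)(2) = 2/3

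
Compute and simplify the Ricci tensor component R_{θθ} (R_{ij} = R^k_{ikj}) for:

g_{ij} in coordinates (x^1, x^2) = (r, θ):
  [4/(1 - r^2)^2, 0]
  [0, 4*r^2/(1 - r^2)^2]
Non-zero Christoffel symbols (Γ^k_{ij} = Γ^k_{ji}):
Γ^r_{r r} = 2*r/(1 - r^2)
Γ^r_{θ θ} = (r^3 + r)/(r^2 - 1)
Γ^θ_{r θ} = (-r^2 - 1)/(r^3 - r)
R^r_{θ r θ} = ∂_r Γ^r_{θ θ} - ∂_θ Γ^r_{θ r} + Γ^r_{r m} Γ^m_{θ θ} - Γ^r_{θ m} Γ^m_{θ r}
  = ((r^4 - 4*r^2 - 1)/(r^2 - 1)^2) - (0) + (-2*r^2*(r^2 + 1)/(r^2 - 1)^2) - (-(r^2 + 1)^2/(r^2 - 1)^2) = -4*r^2/(r^2 - 1)^2
R^θ_{θ θ θ} = 0 (a repeated index in an antisymmetric pair)
R_{θθ} = R^r_{θ r θ} + R^θ_{θ θ θ} = (-4*r^2/(r^2 - 1)^2) + (0) = -4*r^2/(r^2 - 1)^2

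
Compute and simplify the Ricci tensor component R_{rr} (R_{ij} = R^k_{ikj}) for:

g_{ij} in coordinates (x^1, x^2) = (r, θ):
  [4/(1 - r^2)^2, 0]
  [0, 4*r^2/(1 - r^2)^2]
Non-zero Christoffel symbols (Γ^k_{ij} = Γ^k_{ji}):
Γ^r_{r r} = 2*r/(1 - r^2)
Γ^r_{θ θ} = (r^3 + r)/(r^2 - 1)
Γ^θ_{r θ} = (-r^2 - 1)/(r^3 - r)
R^r_{r r r} = 0 (a repeated index in an antisymmetric pair)
R^θ_{r θ r} = ∂_θ Γ^θ_{r r} - ∂_r Γ^θ_{r θ} + Γ^θ_{θ m} Γ^m_{r r} - Γ^θ_{r m} Γ^m_{r θ}
  = (0) - ((r^4 + 4*r^2 - 1)/(r^3 - r)^2) + (2*(r^2 + 1)/(r^2 - 1)^2) - ((r^2 + 1)^2/(r^3 - r)^2) = -4/(r^2 - 1)^2
R_{rr} = R^r_{r r r} + R^θ_{r θ r} = (0) + (-4/(r^2 - 1)^2) = -4/(r^2 - 1)^2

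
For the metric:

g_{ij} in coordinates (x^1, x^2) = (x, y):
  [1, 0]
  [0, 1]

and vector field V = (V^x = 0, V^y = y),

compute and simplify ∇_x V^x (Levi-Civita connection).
All Christoffel symbols are zero.
∇_x V^x = ∂_x V^x + Γ^x_{x j} V^j
  = (0) + (0)(0) + (0)(y)
  = 0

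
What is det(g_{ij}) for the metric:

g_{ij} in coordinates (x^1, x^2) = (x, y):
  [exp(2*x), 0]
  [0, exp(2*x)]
For a 2×2 metric: det(g) = g_{11}·g_{22} - g_{12}·g_{21}
= (exp(2*x))·(exp(2*x)) - (0)·(0)
= exp(4*x) - 0
det(g) = exp(4*x)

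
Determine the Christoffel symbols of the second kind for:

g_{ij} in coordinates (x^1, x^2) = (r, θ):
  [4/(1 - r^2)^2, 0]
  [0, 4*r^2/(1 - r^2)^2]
Using Γ^k_{ij} = (1/2) g^{km} (∂_i g_{mj} + ∂_j g_{mi} - ∂_m g_{ij}); the metric is diagonal, so only the m = k term contributes.
Non-zero symbols (using the symmetry Γ^k_{ij} = Γ^k_{ji}):
Γ^r_{r r} = (1/2) g^{rr} (∂_r g_{rr} + ∂_r g_{rr} - ∂_r g_{rr}) = (1/2)((1 - r^2)^2/4)((16*r/(1 - r^2)^3) + (16*r/(1 - r^2)^3) - (16*r/(1 - r^2)^3)) = 2*r/(1 - r^2)
Γ^r_{θ θ} = (1/2) g^{rr} (∂_θ g_{rθ} + ∂_θ g_{rθ} - ∂_r g_{θθ}) = (1/2)((1 - r^2)^2/4)((0) + (0) - (-8*(r^3 + r)/(r^2 - 1)^3)) = (r^3 + r)/(r^2 - 1)
Γ^θ_{r θ} = (1/2) g^{θθ} (∂_r g_{θθ} + ∂_θ g_{θr} - ∂_θ g_{rθ}) = (1/2)((1 - r^2)^2/(4*r^2))((-8*(r^3 + r)/(r^2 - 1)^3) + (0) - (0)) = (-r^2 - 1)/(r^3 - r)
All other Christoffel symbols are zero.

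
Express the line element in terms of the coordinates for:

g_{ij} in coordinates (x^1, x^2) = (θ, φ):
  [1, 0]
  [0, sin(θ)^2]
ds^2 = g_{ij} dx^i dx^j; only the non-zero components contribute.
ds^2 = dθ^2 + sin(θ)^2 dφ^2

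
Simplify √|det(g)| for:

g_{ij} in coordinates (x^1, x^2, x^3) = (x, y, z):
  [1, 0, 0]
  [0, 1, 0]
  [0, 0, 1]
det(g) = 1
√|det(g)| = 1
Volume element: dV = 1 dx dy dz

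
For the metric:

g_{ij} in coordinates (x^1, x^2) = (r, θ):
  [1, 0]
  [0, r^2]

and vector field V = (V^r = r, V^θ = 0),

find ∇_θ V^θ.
Non-zero Christoffel symbols:
Γ^r_{θ θ} = -r
Γ^θ_{r θ} = 1/r
∇_θ V^θ = ∂_θ V^θ + Γ^θ_{θ j} V^j
  = (0) + (1/r)(r) + (0)(0)
  = 1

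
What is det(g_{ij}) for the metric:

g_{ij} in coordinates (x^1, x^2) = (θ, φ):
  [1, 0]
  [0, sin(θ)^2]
For a 2×2 metric: det(g) = g_{11}·g_{22} - g_{12}·g_{21}
= (1)·(sin(θ)^2) - (0)·(0)
= sin(θ)^2 - 0
det(g) = sin(θ)^2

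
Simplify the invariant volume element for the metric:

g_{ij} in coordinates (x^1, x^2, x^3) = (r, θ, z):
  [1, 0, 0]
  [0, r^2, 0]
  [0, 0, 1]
det(g) = r^2
√|det(g)| = r
Volume element: dV = r dr dθ dz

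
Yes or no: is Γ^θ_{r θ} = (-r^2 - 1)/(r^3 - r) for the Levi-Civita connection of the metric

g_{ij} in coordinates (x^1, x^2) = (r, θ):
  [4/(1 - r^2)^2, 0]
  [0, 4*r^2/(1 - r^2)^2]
Γ^θ_{r θ} = (1/2) g^{θθ} (∂_r g_{θθ} + ∂_θ g_{θr} - ∂_θ g_{rθ}) = (1/2)((1 - r^2)^2/(4*r^2))((-8*(r^3 + r)/(r^2 - 1)^3) + (0) - (0)) = (-r^2 - 1)/(r^3 - r)
This equals the proposed value (-r^2 - 1)/(r^3 - r).
Yes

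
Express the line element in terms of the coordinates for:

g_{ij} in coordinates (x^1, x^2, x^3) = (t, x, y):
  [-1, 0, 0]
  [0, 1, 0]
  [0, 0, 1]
ds^2 = g_{ij} dx^i dx^j; only the non-zero components contribute.
ds^2 = -dt^2 + dx^2 + dy^2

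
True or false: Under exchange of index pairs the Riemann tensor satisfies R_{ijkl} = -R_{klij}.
The pair-exchange symmetry has a plus sign: R_{ijkl} = +R_{klij}.
False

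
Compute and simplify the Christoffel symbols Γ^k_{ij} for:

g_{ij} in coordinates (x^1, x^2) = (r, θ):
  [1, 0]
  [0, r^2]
Using Γ^k_{ij} = (1/2) g^{km} (∂_i g_{mj} + ∂_j g_{mi} - ∂_m g_{ij}); the metric is diagonal, so only the m = k term contributes.
Non-zero symbols (using the symmetry Γ^k_{ij} = Γ^k_{ji}):
Γ^r_{θ θ} = (1/2) g^{rr} (∂_θ g_{rθ} + ∂_θ g_{rθ} - ∂_r g_{θθ}) = (1/2)(1)((0) + (0) - (2*r)) = -r
Γ^θ_{r θ} = (1/2) g^{θθ} (∂_r g_{θθ} + ∂_θ g_{θr} - ∂_θ g_{rθ}) = (1/2)(1/r^2)((2*r) + (0) - (0)) = 1/r
All other Christoffel symbols are zero.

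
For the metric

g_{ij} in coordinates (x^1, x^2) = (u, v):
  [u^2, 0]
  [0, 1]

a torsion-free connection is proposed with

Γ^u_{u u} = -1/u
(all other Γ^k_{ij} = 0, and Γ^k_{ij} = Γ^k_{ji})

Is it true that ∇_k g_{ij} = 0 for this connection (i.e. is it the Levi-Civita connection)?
Using ∇_k g_{ij} = ∂_k g_{ij} - Γ^m_{ki} g_{mj} - Γ^m_{kj} g_{im}:
∇_u g_{uu} = (2*u) - (-u) - (-u) = 4*u ≠ 0
So the connection is not metric compatible (it is not the Levi-Civita connection).
No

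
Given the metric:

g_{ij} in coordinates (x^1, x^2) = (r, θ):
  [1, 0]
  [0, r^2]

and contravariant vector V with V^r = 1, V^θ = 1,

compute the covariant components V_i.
V_i = g_{ij} V^j:
V_r = (1)(1) + (0)(1) = 1
V_θ = (0)(1) + (r^2)(1) = r^2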